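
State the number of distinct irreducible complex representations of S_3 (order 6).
3

Argument: The number of irreducible complex representations of a finite group equals its number of conjugacy classes. Conjugacy classes in S_3 correspond to cycle types, i.e. partitions of 3; there are p(3) = 3 of them, so S_3 (order 6) has exactly 3 irreducible complex representations.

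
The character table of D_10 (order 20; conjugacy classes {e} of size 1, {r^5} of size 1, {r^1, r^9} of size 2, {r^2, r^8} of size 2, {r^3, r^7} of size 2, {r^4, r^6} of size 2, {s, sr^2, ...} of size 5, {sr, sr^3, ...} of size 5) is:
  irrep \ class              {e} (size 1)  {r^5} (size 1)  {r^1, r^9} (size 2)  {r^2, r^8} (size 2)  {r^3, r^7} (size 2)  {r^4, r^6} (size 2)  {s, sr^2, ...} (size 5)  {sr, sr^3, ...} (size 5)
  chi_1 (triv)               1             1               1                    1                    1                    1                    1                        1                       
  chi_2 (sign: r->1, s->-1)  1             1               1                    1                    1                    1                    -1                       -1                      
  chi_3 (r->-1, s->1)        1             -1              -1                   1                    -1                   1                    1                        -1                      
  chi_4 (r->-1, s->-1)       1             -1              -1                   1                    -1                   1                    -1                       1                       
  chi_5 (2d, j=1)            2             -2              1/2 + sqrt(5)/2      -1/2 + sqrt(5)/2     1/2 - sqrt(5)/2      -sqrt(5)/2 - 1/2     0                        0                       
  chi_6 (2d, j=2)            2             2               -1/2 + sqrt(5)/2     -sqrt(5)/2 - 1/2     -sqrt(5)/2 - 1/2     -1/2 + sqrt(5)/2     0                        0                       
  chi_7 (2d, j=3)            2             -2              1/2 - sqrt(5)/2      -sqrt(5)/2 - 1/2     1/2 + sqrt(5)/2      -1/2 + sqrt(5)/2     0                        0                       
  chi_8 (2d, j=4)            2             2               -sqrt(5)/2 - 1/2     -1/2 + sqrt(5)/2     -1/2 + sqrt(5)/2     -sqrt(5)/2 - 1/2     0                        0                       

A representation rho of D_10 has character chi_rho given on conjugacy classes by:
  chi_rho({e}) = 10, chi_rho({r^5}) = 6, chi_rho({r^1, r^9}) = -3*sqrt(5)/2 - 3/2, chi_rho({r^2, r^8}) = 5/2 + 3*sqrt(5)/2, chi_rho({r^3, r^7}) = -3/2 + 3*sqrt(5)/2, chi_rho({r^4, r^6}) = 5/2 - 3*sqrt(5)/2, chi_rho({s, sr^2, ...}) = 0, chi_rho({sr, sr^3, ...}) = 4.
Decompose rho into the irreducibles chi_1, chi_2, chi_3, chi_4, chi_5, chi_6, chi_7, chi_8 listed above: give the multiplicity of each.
Multiplicities: chi_1: 2, chi_2: 0, chi_3: 0, chi_4: 2, chi_5: 0, chi_6: 0, chi_7: 0, chi_8: 3.

Use <chi_rho, chi> = (1/|G|) sum_C |C| * chi_rho(C) * conj(chi(C)) with |G| = 20 for each irreducible chi in the table:
  <chi_rho, chi_1> = (1/20)[1*(10)*conj(1) + 1*(6)*conj(1) + 2*(-3*sqrt(5)/2 - 3/2)*conj(1) + 2*(5/2 + 3*sqrt(5)/2)*conj(1) + 2*(-3/2 + 3*sqrt(5)/2)*conj(1) + 2*(5/2 - 3*sqrt(5)/2)*conj(1) + 5*(0)*conj(1) + 5*(4)*conj(1)]
      = (1/20)[(10) + (6) + (-3*sqrt(5) - 3) + (5 + 3*sqrt(5)) + (-3 + 3*sqrt(5)) + (5 - 3*sqrt(5)) + (0) + (20)] = 40/20 = 2
  <chi_rho, chi_2> = (1/20)[1*(10)*conj(1) + 1*(6)*conj(1) + 2*(-3*sqrt(5)/2 - 3/2)*conj(1) + 2*(5/2 + 3*sqrt(5)/2)*conj(1) + 2*(-3/2 + 3*sqrt(5)/2)*conj(1) + 2*(5/2 - 3*sqrt(5)/2)*conj(1) + 5*(0)*conj(-1) + 5*(4)*conj(-1)]
      = (1/20)[(10) + (6) + (-3*sqrt(5) - 3) + (5 + 3*sqrt(5)) + (-3 + 3*sqrt(5)) + (5 - 3*sqrt(5)) + (0) + (-20)] = 0/20 = 0
  <chi_rho, chi_3> = (1/20)[1*(10)*conj(1) + 1*(6)*conj(-1) + 2*(-3*sqrt(5)/2 - 3/2)*conj(-1) + 2*(5/2 + 3*sqrt(5)/2)*conj(1) + 2*(-3/2 + 3*sqrt(5)/2)*conj(-1) + 2*(5/2 - 3*sqrt(5)/2)*conj(1) + 5*(0)*conj(1) + 5*(4)*conj(-1)]
      = (1/20)[(10) + (-6) + (3 + 3*sqrt(5)) + (5 + 3*sqrt(5)) + (3 - 3*sqrt(5)) + (5 - 3*sqrt(5)) + (0) + (-20)] = 0/20 = 0
  <chi_rho, chi_4> = (1/20)[1*(10)*conj(1) + 1*(6)*conj(-1) + 2*(-3*sqrt(5)/2 - 3/2)*conj(-1) + 2*(5/2 + 3*sqrt(5)/2)*conj(1) + 2*(-3/2 + 3*sqrt(5)/2)*conj(-1) + 2*(5/2 - 3*sqrt(5)/2)*conj(1) + 5*(0)*conj(-1) + 5*(4)*conj(1)]
      = (1/20)[(10) + (-6) + (3 + 3*sqrt(5)) + (5 + 3*sqrt(5)) + (3 - 3*sqrt(5)) + (5 - 3*sqrt(5)) + (0) + (20)] = 40/20 = 2
  <chi_rho, chi_5> = (1/20)[1*(10)*conj(2) + 1*(6)*conj(-2) + 2*(-3*sqrt(5)/2 - 3/2)*conj(1/2 + sqrt(5)/2) + 2*(5/2 + 3*sqrt(5)/2)*conj(-1/2 + sqrt(5)/2) + 2*(-3/2 + 3*sqrt(5)/2)*conj(1/2 - sqrt(5)/2) + 2*(5/2 - 3*sqrt(5)/2)*conj(-sqrt(5)/2 - 1/2) + 5*(0)*conj(0) + 5*(4)*conj(0)]
      = (1/20)[(20) + (-12) + (-9 - 3*sqrt(5)) + (sqrt(5) + 5) + (-9 + 3*sqrt(5)) + (5 - sqrt(5)) + (0) + (0)] = 0/20 = 0
  <chi_rho, chi_6> = (1/20)[1*(10)*conj(2) + 1*(6)*conj(2) + 2*(-3*sqrt(5)/2 - 3/2)*conj(-1/2 + sqrt(5)/2) + 2*(5/2 + 3*sqrt(5)/2)*conj(-sqrt(5)/2 - 1/2) + 2*(-3/2 + 3*sqrt(5)/2)*conj(-sqrt(5)/2 - 1/2) + 2*(5/2 - 3*sqrt(5)/2)*conj(-1/2 + sqrt(5)/2) + 5*(0)*conj(0) + 5*(4)*conj(0)]
      = (1/20)[(20) + (12) + (-6) + (-10 - 4*sqrt(5)) + (-6) + (-10 + 4*sqrt(5)) + (0) + (0)] = 0/20 = 0
  <chi_rho, chi_7> = (1/20)[1*(10)*conj(2) + 1*(6)*conj(-2) + 2*(-3*sqrt(5)/2 - 3/2)*conj(1/2 - sqrt(5)/2) + 2*(5/2 + 3*sqrt(5)/2)*conj(-sqrt(5)/2 - 1/2) + 2*(-3/2 + 3*sqrt(5)/2)*conj(1/2 + sqrt(5)/2) + 2*(5/2 - 3*sqrt(5)/2)*conj(-1/2 + sqrt(5)/2) + 5*(0)*conj(0) + 5*(4)*conj(0)]
      = (1/20)[(20) + (-12) + (6) + (-10 - 4*sqrt(5)) + (6) + (-10 + 4*sqrt(5)) + (0) + (0)] = 0/20 = 0
  <chi_rho, chi_8> = (1/20)[1*(10)*conj(2) + 1*(6)*conj(2) + 2*(-3*sqrt(5)/2 - 3/2)*conj(-sqrt(5)/2 - 1/2) + 2*(5/2 + 3*sqrt(5)/2)*conj(-1/2 + sqrt(5)/2) + 2*(-3/2 + 3*sqrt(5)/2)*conj(-1/2 + sqrt(5)/2) + 2*(5/2 - 3*sqrt(5)/2)*conj(-sqrt(5)/2 - 1/2) + 5*(0)*conj(0) + 5*(4)*conj(0)]
      = (1/20)[(20) + (12) + (3*sqrt(5) + 9) + (sqrt(5) + 5) + (9 - 3*sqrt(5)) + (5 - sqrt(5)) + (0) + (0)] = 60/20 = 3
Dimension check: dim(rho) = sum (mult * dim) = 2*1 + 0*1 + 0*1 + 2*1 + 0*2 + 0*2 + 0*2 + 3*2 = 10 = chi_rho(e) = 10.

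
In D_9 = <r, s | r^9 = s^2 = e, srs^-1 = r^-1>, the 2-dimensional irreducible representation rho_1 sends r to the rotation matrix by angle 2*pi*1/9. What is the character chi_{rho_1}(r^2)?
chi_{rho_1}(r^2) = 2*cos(2*pi*1*2/9) = 2*cos(4*pi/9)

Reasoning: rho_1(r^2) is rotation by angle 2*pi*1*2/9, whose trace is 2*cos(2*pi*1*2/9) = 2*cos(4*pi/9).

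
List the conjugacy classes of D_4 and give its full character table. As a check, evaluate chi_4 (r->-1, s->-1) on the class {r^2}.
Conjugacy classes: {e} of size 1, {r^2} of size 1, {r^1, r^3} of size 2, {s, sr^2, ...} of size 2, {sr, sr^3, ...} of size 2.
Character table:
  irrep \ class              {e} (size 1)  {r^2} (size 1)  {r^1, r^3} (size 2)  {s, sr^2, ...} (size 2)  {sr, sr^3, ...} (size 2)
  chi_1 (triv)               1             1               1                    1                        1                       
  chi_2 (sign: r->1, s->-1)  1             1               1                    -1                       -1                      
  chi_3 (r->-1, s->1)        1             1               -1                   1                        -1                      
  chi_4 (r->-1, s->-1)       1             1               -1                   -1                       1                       
  chi_5 (2d, j=1)            2             -2              0                    0                        0                       

Spot check: chi_4 (r->-1, s->-1) on {r^2} = 1.

Reasoning: D_4 has order 2*4 = 8 with 5 conjugacy classes, hence 5 irreducibles. Sum of squared dims 1 + 1 + 1 + 1 + 4 = 8 = |G|. Linear characters come from the abelianisation; the 2-dimensional irreps have character r^k -> 2*cos(2*pi*j*k/4), reflections -> 0.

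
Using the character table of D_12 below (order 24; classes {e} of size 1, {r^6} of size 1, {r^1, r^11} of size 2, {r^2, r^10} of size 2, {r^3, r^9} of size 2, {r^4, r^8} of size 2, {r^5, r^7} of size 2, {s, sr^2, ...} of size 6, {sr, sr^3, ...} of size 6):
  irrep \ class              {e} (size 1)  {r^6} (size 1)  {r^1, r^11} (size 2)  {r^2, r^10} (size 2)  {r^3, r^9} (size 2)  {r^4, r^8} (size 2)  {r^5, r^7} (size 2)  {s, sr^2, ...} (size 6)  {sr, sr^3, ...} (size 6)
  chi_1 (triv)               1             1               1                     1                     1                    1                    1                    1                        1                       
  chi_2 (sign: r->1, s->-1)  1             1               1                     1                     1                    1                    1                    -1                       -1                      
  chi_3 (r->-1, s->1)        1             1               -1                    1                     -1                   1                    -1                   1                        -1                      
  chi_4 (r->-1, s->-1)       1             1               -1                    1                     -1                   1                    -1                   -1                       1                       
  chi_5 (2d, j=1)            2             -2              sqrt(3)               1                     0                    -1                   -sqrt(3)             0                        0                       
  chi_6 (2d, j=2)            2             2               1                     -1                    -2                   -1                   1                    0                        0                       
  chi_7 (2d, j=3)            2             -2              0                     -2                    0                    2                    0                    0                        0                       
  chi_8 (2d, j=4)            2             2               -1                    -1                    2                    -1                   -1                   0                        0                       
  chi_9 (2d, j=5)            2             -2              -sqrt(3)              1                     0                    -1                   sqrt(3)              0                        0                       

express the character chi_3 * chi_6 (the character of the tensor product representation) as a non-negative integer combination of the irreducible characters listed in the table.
chi_3 tensor chi_6 = chi_8 (all other irreducibles have multiplicity 0).

Reasoning: The character of a tensor product is the pointwise product (chi_3 * chi_6)(C) = chi_3(C) * chi_6(C):
  {e}: (1)*(2), {r^6}: (1)*(2), {r^1, r^11}: (-1)*(1), {r^2, r^10}: (1)*(-1), {r^3, r^9}: (-1)*(-2), {r^4, r^8}: (1)*(-1), {r^5, r^7}: (-1)*(1), {s, sr^2, ...}: (1)*(0), {sr, sr^3, ...}: (-1)*(0)
so (chi_3 * chi_6) takes values
  {e} -> 2, {r^6} -> 2, {r^1, r^11} -> -1, {r^2, r^10} -> -1, {r^3, r^9} -> 2, {r^4, r^8} -> -1, {r^5, r^7} -> -1, {s, sr^2, ...} -> 0, {sr, sr^3, ...} -> 0.
Now take the inner product of this character with each irreducible chi from the table, <chi_3*chi_6, chi> = (1/24) sum_C |C| (chi_3*chi_6)(C) conj(chi(C)):
  <chi_3*chi_6, chi_1> = (1/24)[1*(2)*conj(1) + 1*(2)*conj(1) + 2*(-1)*conj(1) + 2*(-1)*conj(1) + 2*(2)*conj(1) + 2*(-1)*conj(1) + 2*(-1)*conj(1) + 6*(0)*conj(1) + 6*(0)*conj(1)]
      = (1/24)[(2) + (2) + (-2) + (-2) + (4) + (-2) + (-2) + (0) + (0)] = 0/24 = 0
  <chi_3*chi_6, chi_2> = (1/24)[1*(2)*conj(1) + 1*(2)*conj(1) + 2*(-1)*conj(1) + 2*(-1)*conj(1) + 2*(2)*conj(1) + 2*(-1)*conj(1) + 2*(-1)*conj(1) + 6*(0)*conj(-1) + 6*(0)*conj(-1)]
      = (1/24)[(2) + (2) + (-2) + (-2) + (4) + (-2) + (-2) + (0) + (0)] = 0/24 = 0
  <chi_3*chi_6, chi_3> = (1/24)[1*(2)*conj(1) + 1*(2)*conj(1) + 2*(-1)*conj(-1) + 2*(-1)*conj(1) + 2*(2)*conj(-1) + 2*(-1)*conj(1) + 2*(-1)*conj(-1) + 6*(0)*conj(1) + 6*(0)*conj(-1)]
      = (1/24)[(2) + (2) + (2) + (-2) + (-4) + (-2) + (2) + (0) + (0)] = 0/24 = 0
  <chi_3*chi_6, chi_4> = (1/24)[1*(2)*conj(1) + 1*(2)*conj(1) + 2*(-1)*conj(-1) + 2*(-1)*conj(1) + 2*(2)*conj(-1) + 2*(-1)*conj(1) + 2*(-1)*conj(-1) + 6*(0)*conj(-1) + 6*(0)*conj(1)]
      = (1/24)[(2) + (2) + (2) + (-2) + (-4) + (-2) + (2) + (0) + (0)] = 0/24 = 0
  <chi_3*chi_6, chi_5> = (1/24)[1*(2)*conj(2) + 1*(2)*conj(-2) + 2*(-1)*conj(sqrt(3)) + 2*(-1)*conj(1) + 2*(2)*conj(0) + 2*(-1)*conj(-1) + 2*(-1)*conj(-sqrt(3)) + 6*(0)*conj(0) + 6*(0)*conj(0)]
      = (1/24)[(4) + (-4) + (-2*sqrt(3)) + (-2) + (0) + (2) + (2*sqrt(3)) + (0) + (0)] = 0/24 = 0
  <chi_3*chi_6, chi_6> = (1/24)[1*(2)*conj(2) + 1*(2)*conj(2) + 2*(-1)*conj(1) + 2*(-1)*conj(-1) + 2*(2)*conj(-2) + 2*(-1)*conj(-1) + 2*(-1)*conj(1) + 6*(0)*conj(0) + 6*(0)*conj(0)]
      = (1/24)[(4) + (4) + (-2) + (2) + (-8) + (2) + (-2) + (0) + (0)] = 0/24 = 0
  <chi_3*chi_6, chi_7> = (1/24)[1*(2)*conj(2) + 1*(2)*conj(-2) + 2*(-1)*conj(0) + 2*(-1)*conj(-2) + 2*(2)*conj(0) + 2*(-1)*conj(2) + 2*(-1)*conj(0) + 6*(0)*conj(0) + 6*(0)*conj(0)]
      = (1/24)[(4) + (-4) + (0) + (4) + (0) + (-4) + (0) + (0) + (0)] = 0/24 = 0
  <chi_3*chi_6, chi_8> = (1/24)[1*(2)*conj(2) + 1*(2)*conj(2) + 2*(-1)*conj(-1) + 2*(-1)*conj(-1) + 2*(2)*conj(2) + 2*(-1)*conj(-1) + 2*(-1)*conj(-1) + 6*(0)*conj(0) + 6*(0)*conj(0)]
      = (1/24)[(4) + (4) + (2) + (2) + (8) + (2) + (2) + (0) + (0)] = 24/24 = 1
  <chi_3*chi_6, chi_9> = (1/24)[1*(2)*conj(2) + 1*(2)*conj(-2) + 2*(-1)*conj(-sqrt(3)) + 2*(-1)*conj(1) + 2*(2)*conj(0) + 2*(-1)*conj(-1) + 2*(-1)*conj(sqrt(3)) + 6*(0)*conj(0) + 6*(0)*conj(0)]
      = (1/24)[(4) + (-4) + (2*sqrt(3)) + (-2) + (0) + (2) + (-2*sqrt(3)) + (0) + (0)] = 0/24 = 0
Hence the multiplicities are chi_8: 1. Dimension check: dim(chi_3)*dim(chi_6) = 1*2 = 2 and sum (mult * dim) = 1*2 = 2.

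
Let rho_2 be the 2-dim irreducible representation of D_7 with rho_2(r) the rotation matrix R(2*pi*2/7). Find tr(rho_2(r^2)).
chi_{rho_2}(r^2) = 2*cos(2*pi*2*2/7) = -2*cos(pi/7)

Details: rho_2(r^2) is rotation by angle 2*pi*2*2/7, whose trace is 2*cos(2*pi*2*2/7) = -2*cos(pi/7).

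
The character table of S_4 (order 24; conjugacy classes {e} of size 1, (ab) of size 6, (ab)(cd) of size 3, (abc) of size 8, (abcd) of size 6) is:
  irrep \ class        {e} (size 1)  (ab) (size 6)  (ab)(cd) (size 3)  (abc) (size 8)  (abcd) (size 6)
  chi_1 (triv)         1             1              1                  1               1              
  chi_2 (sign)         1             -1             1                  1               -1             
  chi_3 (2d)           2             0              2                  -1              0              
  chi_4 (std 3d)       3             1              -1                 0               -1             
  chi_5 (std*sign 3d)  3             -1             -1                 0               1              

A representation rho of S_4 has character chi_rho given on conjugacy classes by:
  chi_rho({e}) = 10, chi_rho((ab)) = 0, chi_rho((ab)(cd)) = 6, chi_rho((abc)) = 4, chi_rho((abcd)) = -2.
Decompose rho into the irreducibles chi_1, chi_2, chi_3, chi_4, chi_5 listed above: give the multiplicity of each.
Multiplicities: chi_1: 2, chi_2: 3, chi_3: 1, chi_4: 1, chi_5: 0.

Reasoning: Use <chi_rho, chi> = (1/|G|) sum_C |C| * chi_rho(C) * conj(chi(C)) with |G| = 24 for each irreducible chi in the table:
  <chi_rho, chi_1> = (1/24)[1*(10)*conj(1) + 6*(0)*conj(1) + 3*(6)*conj(1) + 8*(4)*conj(1) + 6*(-2)*conj(1)]
      = (1/24)[(10) + (0) + (18) + (32) + (-12)] = 48/24 = 2
  <chi_rho, chi_2> = (1/24)[1*(10)*conj(1) + 6*(0)*conj(-1) + 3*(6)*conj(1) + 8*(4)*conj(1) + 6*(-2)*conj(-1)]
      = (1/24)[(10) + (0) + (18) + (32) + (12)] = 72/24 = 3
  <chi_rho, chi_3> = (1/24)[1*(10)*conj(2) + 6*(0)*conj(0) + 3*(6)*conj(2) + 8*(4)*conj(-1) + 6*(-2)*conj(0)]
      = (1/24)[(20) + (0) + (36) + (-32) + (0)] = 24/24 = 1
  <chi_rho, chi_4> = (1/24)[1*(10)*conj(3) + 6*(0)*conj(1) + 3*(6)*conj(-1) + 8*(4)*conj(0) + 6*(-2)*conj(-1)]
      = (1/24)[(30) + (0) + (-18) + (0) + (12)] = 24/24 = 1
  <chi_rho, chi_5> = (1/24)[1*(10)*conj(3) + 6*(0)*conj(-1) + 3*(6)*conj(-1) + 8*(4)*conj(0) + 6*(-2)*conj(1)]
      = (1/24)[(30) + (0) + (-18) + (0) + (-12)] = 0/24 = 0
Dimension check: dim(rho) = sum (mult * dim) = 2*1 + 3*1 + 1*2 + 1*3 + 0*3 = 10 = chi_rho(e) = 10.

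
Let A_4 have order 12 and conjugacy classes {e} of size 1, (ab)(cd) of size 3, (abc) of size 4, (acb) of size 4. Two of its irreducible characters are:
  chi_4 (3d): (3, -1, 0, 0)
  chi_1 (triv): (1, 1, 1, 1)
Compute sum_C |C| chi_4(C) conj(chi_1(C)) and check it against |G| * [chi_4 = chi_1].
Sum = 0; so <chi_4, chi_1> = 0 (distinct irreducibles are orthogonal).

Justification: Compute term by term over conjugacy classes (|C| * chi_4(C) * conj(chi_1(C))):
  1*(3)*conj(1) + 3*(-1)*conj(1) + 4*(0)*conj(1) + 4*(0)*conj(1)
  = (3) + (-3) + (0) + (0)
  = 0.
(Exp terms are combined using exp(i*s)*conj(exp(i*t)) = exp(i*(s-t)), and sums of them are collapsed using the identity that for every m > 1 the m distinct m-th roots of unity sum to 0, e.g. 1 + exp(2*I*pi/3) + exp(-2*I*pi/3) = 0.)
Dividing by |G| = 12 gives 0/12 = 0, matching the row-orthogonality relation <chi_4, chi_1> = [chi_4 = chi_1].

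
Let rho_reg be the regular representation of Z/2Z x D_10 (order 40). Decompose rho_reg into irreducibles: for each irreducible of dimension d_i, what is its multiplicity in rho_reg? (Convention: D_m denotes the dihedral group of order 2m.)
Each irreducible V_i of dimension d_i appears with multiplicity d_i, i.e. rho_reg = (direct sum over all irreducibles V_i) d_i V_i. The irreducible dimensions for Z/2Z x D_10 are 1, 1, 1, 1, 1, 1, 1, 1, 2, 2, 2, 2, 2, 2, 2, 2: 8 irreducibles of dimension 1, each with multiplicity 1; 8 irreducibles of dimension 2, each with multiplicity 2. Total dimension 8*1*1 + 8*2*2 = 40 = |G|.

Reasoning: General theorem: in the regular representation of a finite group G, each irreducible appears with multiplicity equal to its dimension. Check: dim(rho_reg) = sum d_i^2 = 1 + 1 + 1 + 1 + 1 + 1 + 1 + 1 + 4 + 4 + 4 + 4 + 4 + 4 + 4 + 4 = 40 = |G|.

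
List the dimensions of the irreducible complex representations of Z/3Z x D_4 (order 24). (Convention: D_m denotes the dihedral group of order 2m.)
Dimensions: 1, 1, 1, 1, 1, 1, 1, 1, 1, 1, 1, 1, 2, 2, 2

There are 15 irreducibles (= number of conjugacy classes). Their dimensions d_i satisfy sum d_i^2 = |G| = 24: 1 + 1 + 1 + 1 + 1 + 1 + 1 + 1 + 1 + 1 + 1 + 1 + 4 + 4 + 4 = 24. (For the product with Z/3Z: each of the 3 1-dim characters of Z/3Z tensors with each irrep of D_4, giving 3 copies of each D_4-dimension.)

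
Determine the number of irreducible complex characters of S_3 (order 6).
3

Why: The number of irreducible complex representations of a finite group equals its number of conjugacy classes. Conjugacy classes in S_3 correspond to cycle types, i.e. partitions of 3; there are p(3) = 3 of them, so S_3 (order 6) has exactly 3 irreducible complex representations.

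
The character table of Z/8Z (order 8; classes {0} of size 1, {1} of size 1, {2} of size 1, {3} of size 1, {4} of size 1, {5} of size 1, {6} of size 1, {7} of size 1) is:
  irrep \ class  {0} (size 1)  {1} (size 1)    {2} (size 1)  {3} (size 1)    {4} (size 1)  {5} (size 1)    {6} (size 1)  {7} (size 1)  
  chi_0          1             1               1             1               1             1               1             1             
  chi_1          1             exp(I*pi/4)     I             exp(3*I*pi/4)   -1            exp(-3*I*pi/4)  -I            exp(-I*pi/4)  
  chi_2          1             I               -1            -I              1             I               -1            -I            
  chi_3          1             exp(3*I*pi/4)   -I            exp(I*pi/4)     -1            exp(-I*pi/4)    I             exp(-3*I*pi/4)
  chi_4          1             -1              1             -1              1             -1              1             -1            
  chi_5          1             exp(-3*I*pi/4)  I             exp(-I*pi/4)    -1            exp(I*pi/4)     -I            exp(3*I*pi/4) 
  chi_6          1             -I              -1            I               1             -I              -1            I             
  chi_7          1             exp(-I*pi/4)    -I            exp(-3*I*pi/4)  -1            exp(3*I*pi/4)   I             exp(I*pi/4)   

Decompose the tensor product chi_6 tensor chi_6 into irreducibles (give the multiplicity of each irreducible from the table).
chi_6 tensor chi_6 = chi_4 (all other irreducibles have multiplicity 0).

Argument: The character of a tensor product is the pointwise product (chi_6 * chi_6)(C) = chi_6(C) * chi_6(C):
  {0}: (1)*(1), {1}: (-I)*(-I), {2}: (-1)*(-1), {3}: (I)*(I), {4}: (1)*(1), {5}: (-I)*(-I), {6}: (-1)*(-1), {7}: (I)*(I)
so (chi_6 * chi_6) takes values
  {0} -> 1, {1} -> -1, {2} -> 1, {3} -> -1, {4} -> 1, {5} -> -1, {6} -> 1, {7} -> -1.
Now take the inner product of this character with each irreducible chi from the table, <chi_6*chi_6, chi> = (1/8) sum_C |C| (chi_6*chi_6)(C) conj(chi(C)):
  <chi_6*chi_6, chi_0> = (1/8)[1*(1)*conj(1) + 1*(-1)*conj(1) + 1*(1)*conj(1) + 1*(-1)*conj(1) + 1*(1)*conj(1) + 1*(-1)*conj(1) + 1*(1)*conj(1) + 1*(-1)*conj(1)]
      = (1/8)[(1) + (-1) + (1) + (-1) + (1) + (-1) + (1) + (-1)] = 0/8 = 0
  <chi_6*chi_6, chi_1> = (1/8)[1*(1)*conj(1) + 1*(-1)*conj(exp(I*pi/4)) + 1*(1)*conj(I) + 1*(-1)*conj(exp(3*I*pi/4)) + 1*(1)*conj(-1) + 1*(-1)*conj(exp(-3*I*pi/4)) + 1*(1)*conj(-I) + 1*(-1)*conj(exp(-I*pi/4))]
      = (1/8)[(1) + (-exp(-I*pi/4)) + (-I) + (-exp(-3*I*pi/4)) + (-1) + (-exp(3*I*pi/4)) + (I) + (-exp(I*pi/4))] = 0/8 = 0
  <chi_6*chi_6, chi_2> = (1/8)[1*(1)*conj(1) + 1*(-1)*conj(I) + 1*(1)*conj(-1) + 1*(-1)*conj(-I) + 1*(1)*conj(1) + 1*(-1)*conj(I) + 1*(1)*conj(-1) + 1*(-1)*conj(-I)]
      = (1/8)[(1) + (I) + (-1) + (-I) + (1) + (I) + (-1) + (-I)] = 0/8 = 0
  <chi_6*chi_6, chi_3> = (1/8)[1*(1)*conj(1) + 1*(-1)*conj(exp(3*I*pi/4)) + 1*(1)*conj(-I) + 1*(-1)*conj(exp(I*pi/4)) + 1*(1)*conj(-1) + 1*(-1)*conj(exp(-I*pi/4)) + 1*(1)*conj(I) + 1*(-1)*conj(exp(-3*I*pi/4))]
      = (1/8)[(1) + (-exp(-3*I*pi/4)) + (I) + (-exp(-I*pi/4)) + (-1) + (-exp(I*pi/4)) + (-I) + (-exp(3*I*pi/4))] = 0/8 = 0
  <chi_6*chi_6, chi_4> = (1/8)[1*(1)*conj(1) + 1*(-1)*conj(-1) + 1*(1)*conj(1) + 1*(-1)*conj(-1) + 1*(1)*conj(1) + 1*(-1)*conj(-1) + 1*(1)*conj(1) + 1*(-1)*conj(-1)]
      = (1/8)[(1) + (1) + (1) + (1) + (1) + (1) + (1) + (1)] = 8/8 = 1
  <chi_6*chi_6, chi_5> = (1/8)[1*(1)*conj(1) + 1*(-1)*conj(exp(-3*I*pi/4)) + 1*(1)*conj(I) + 1*(-1)*conj(exp(-I*pi/4)) + 1*(1)*conj(-1) + 1*(-1)*conj(exp(I*pi/4)) + 1*(1)*conj(-I) + 1*(-1)*conj(exp(3*I*pi/4))]
      = (1/8)[(1) + (-exp(3*I*pi/4)) + (-I) + (-exp(I*pi/4)) + (-1) + (-exp(-I*pi/4)) + (I) + (-exp(-3*I*pi/4))] = 0/8 = 0
  <chi_6*chi_6, chi_6> = (1/8)[1*(1)*conj(1) + 1*(-1)*conj(-I) + 1*(1)*conj(-1) + 1*(-1)*conj(I) + 1*(1)*conj(1) + 1*(-1)*conj(-I) + 1*(1)*conj(-1) + 1*(-1)*conj(I)]
      = (1/8)[(1) + (-I) + (-1) + (I) + (1) + (-I) + (-1) + (I)] = 0/8 = 0
  <chi_6*chi_6, chi_7> = (1/8)[1*(1)*conj(1) + 1*(-1)*conj(exp(-I*pi/4)) + 1*(1)*conj(-I) + 1*(-1)*conj(exp(-3*I*pi/4)) + 1*(1)*conj(-1) + 1*(-1)*conj(exp(3*I*pi/4)) + 1*(1)*conj(I) + 1*(-1)*conj(exp(I*pi/4))]
      = (1/8)[(1) + (-exp(I*pi/4)) + (I) + (-exp(3*I*pi/4)) + (-1) + (-exp(-3*I*pi/4)) + (-I) + (-exp(-I*pi/4))] = 0/8 = 0
(Exp terms are combined using exp(i*s)*conj(exp(i*t)) = exp(i*(s-t)), and sums of them are collapsed using the identity that for every m > 1 the m distinct m-th roots of unity sum to 0, e.g. 1 + exp(2*I*pi/3) + exp(-2*I*pi/3) = 0.)
Hence the multiplicities are chi_4: 1. Dimension check: dim(chi_6)*dim(chi_6) = 1*1 = 1 and sum (mult * dim) = 1*1 = 1.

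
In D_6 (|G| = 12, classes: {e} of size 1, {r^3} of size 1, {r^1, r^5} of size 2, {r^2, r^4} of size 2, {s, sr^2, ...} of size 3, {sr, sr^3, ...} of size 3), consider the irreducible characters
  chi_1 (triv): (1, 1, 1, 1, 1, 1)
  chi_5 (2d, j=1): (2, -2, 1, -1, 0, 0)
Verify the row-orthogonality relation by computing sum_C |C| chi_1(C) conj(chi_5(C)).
Sum = 0; so <chi_1, chi_5> = 0 (distinct irreducibles are orthogonal).

Derivation: Compute term by term over conjugacy classes (|C| * chi_1(C) * conj(chi_5(C))):
  1*(1)*conj(2) + 1*(1)*conj(-2) + 2*(1)*conj(1) + 2*(1)*conj(-1) + 3*(1)*conj(0) + 3*(1)*conj(0)
  = (2) + (-2) + (2) + (-2) + (0) + (0)
  = 0.
Dividing by |G| = 12 gives 0/12 = 0, matching the row-orthogonality relation <chi_1, chi_5> = [chi_1 = chi_5].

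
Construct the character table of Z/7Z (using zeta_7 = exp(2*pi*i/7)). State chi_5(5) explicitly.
Character table of Z/7Z (irreps indexed chi_0,...,chi_6 with chi_k(m) = zeta_7^(k*m), zeta_7 = exp(2*pi*i/7)):
  irrep \ class  {0} (size 1)  {1} (size 1)    {2} (size 1)    {3} (size 1)    {4} (size 1)    {5} (size 1)    {6} (size 1)  
  chi_0          1             1               1               1               1               1               1             
  chi_1          1             exp(2*I*pi/7)   exp(4*I*pi/7)   exp(6*I*pi/7)   exp(-6*I*pi/7)  exp(-4*I*pi/7)  exp(-2*I*pi/7)
  chi_2          1             exp(4*I*pi/7)   exp(-6*I*pi/7)  exp(-2*I*pi/7)  exp(2*I*pi/7)   exp(6*I*pi/7)   exp(-4*I*pi/7)
  chi_3          1             exp(6*I*pi/7)   exp(-2*I*pi/7)  exp(4*I*pi/7)   exp(-4*I*pi/7)  exp(2*I*pi/7)   exp(-6*I*pi/7)
  chi_4          1             exp(-6*I*pi/7)  exp(2*I*pi/7)   exp(-4*I*pi/7)  exp(4*I*pi/7)   exp(-2*I*pi/7)  exp(6*I*pi/7) 
  chi_5          1             exp(-4*I*pi/7)  exp(6*I*pi/7)   exp(2*I*pi/7)   exp(-2*I*pi/7)  exp(-6*I*pi/7)  exp(4*I*pi/7) 
  chi_6          1             exp(-2*I*pi/7)  exp(-4*I*pi/7)  exp(-6*I*pi/7)  exp(6*I*pi/7)   exp(4*I*pi/7)   exp(2*I*pi/7) 

Spot check: chi_5(5) = zeta_7^(5*5) = zeta_7^25 = exp(-6*I*pi/7).

Argument: Z/7Z is abelian, so all 7 irreducible complex representations are 1-dimensional. They are given by chi_k(m) = zeta_7^(k*m) for k = 0,...,6. Row orthogonality: sum_m chi_k(m) conj(chi_l(m)) = 7 * [k = l].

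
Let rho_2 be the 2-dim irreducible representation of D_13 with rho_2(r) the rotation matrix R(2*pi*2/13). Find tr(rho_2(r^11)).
chi_{rho_2}(r^11) = 2*cos(2*pi*2*11/13) = -2*cos(5*pi/13)

Proof sketch: rho_2(r^11) is rotation by angle 2*pi*2*11/13, whose trace is 2*cos(2*pi*2*11/13) = -2*cos(5*pi/13).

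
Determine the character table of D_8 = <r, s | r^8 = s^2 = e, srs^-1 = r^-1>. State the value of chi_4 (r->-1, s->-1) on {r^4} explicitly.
Conjugacy classes: {e} of size 1, {r^4} of size 1, {r^1, r^7} of size 2, {r^2, r^6} of size 2, {r^3, r^5} of size 2, {s, sr^2, ...} of size 4, {sr, sr^3, ...} of size 4.
Character table:
  irrep \ class              {e} (size 1)  {r^4} (size 1)  {r^1, r^7} (size 2)  {r^2, r^6} (size 2)  {r^3, r^5} (size 2)  {s, sr^2, ...} (size 4)  {sr, sr^3, ...} (size 4)
  chi_1 (triv)               1             1               1                    1                    1                    1                        1                       
  chi_2 (sign: r->1, s->-1)  1             1               1                    1                    1                    -1                       -1                      
  chi_3 (r->-1, s->1)        1             1               -1                   1                    -1                   1                        -1                      
  chi_4 (r->-1, s->-1)       1             1               -1                   1                    -1                   -1                       1                       
  chi_5 (2d, j=1)            2             -2              sqrt(2)              0                    -sqrt(2)             0                        0                       
  chi_6 (2d, j=2)            2             2               0                    -2                   0                    0                        0                       
  chi_7 (2d, j=3)            2             -2              -sqrt(2)             0                    sqrt(2)              0                        0                       

Spot check: chi_4 (r->-1, s->-1) on {r^4} = 1.

Working: D_8 has order 2*8 = 16 with 7 conjugacy classes, hence 7 irreducibles. Sum of squared dims 1 + 1 + 1 + 1 + 4 + 4 + 4 = 16 = |G|. Linear characters come from the abelianisation; the 2-dimensional irreps have character r^k -> 2*cos(2*pi*j*k/8), reflections -> 0.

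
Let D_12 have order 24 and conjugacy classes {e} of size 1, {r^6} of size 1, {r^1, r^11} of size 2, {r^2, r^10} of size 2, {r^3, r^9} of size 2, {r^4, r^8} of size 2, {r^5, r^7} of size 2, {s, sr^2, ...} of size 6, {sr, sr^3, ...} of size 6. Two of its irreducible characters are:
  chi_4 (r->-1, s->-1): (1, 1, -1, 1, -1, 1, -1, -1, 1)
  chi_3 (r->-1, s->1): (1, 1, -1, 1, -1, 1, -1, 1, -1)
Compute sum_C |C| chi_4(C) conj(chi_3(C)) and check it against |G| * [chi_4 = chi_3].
Sum = 0; so <chi_4, chi_3> = 0 (distinct irreducibles are orthogonal).

Reasoning: Compute term by term over conjugacy classes (|C| * chi_4(C) * conj(chi_3(C))):
  1*(1)*conj(1) + 1*(1)*conj(1) + 2*(-1)*conj(-1) + 2*(1)*conj(1) + 2*(-1)*conj(-1) + 2*(1)*conj(1) + 2*(-1)*conj(-1) + 6*(-1)*conj(1) + 6*(1)*conj(-1)
  = (1) + (1) + (2) + (2) + (2) + (2) + (2) + (-6) + (-6)
  = 0.
Dividing by |G| = 24 gives 0/24 = 0, matching the row-orthogonality relation <chi_4, chi_3> = [chi_4 = chi_3].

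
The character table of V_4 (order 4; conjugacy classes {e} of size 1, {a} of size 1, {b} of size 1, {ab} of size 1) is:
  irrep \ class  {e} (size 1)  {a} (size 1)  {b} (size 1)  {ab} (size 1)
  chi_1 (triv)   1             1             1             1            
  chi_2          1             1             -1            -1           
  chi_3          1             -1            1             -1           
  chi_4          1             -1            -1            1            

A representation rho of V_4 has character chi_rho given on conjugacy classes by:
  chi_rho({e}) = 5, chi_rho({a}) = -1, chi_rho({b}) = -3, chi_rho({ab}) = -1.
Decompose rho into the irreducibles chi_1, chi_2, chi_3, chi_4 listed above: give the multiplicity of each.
Multiplicities: chi_1: 0, chi_2: 2, chi_3: 1, chi_4: 2.

Why: Use <chi_rho, chi> = (1/|G|) sum_C |C| * chi_rho(C) * conj(chi(C)) with |G| = 4 for each irreducible chi in the table:
  <chi_rho, chi_1> = (1/4)[1*(5)*conj(1) + 1*(-1)*conj(1) + 1*(-3)*conj(1) + 1*(-1)*conj(1)]
      = (1/4)[(5) + (-1) + (-3) + (-1)] = 0/4 = 0
  <chi_rho, chi_2> = (1/4)[1*(5)*conj(1) + 1*(-1)*conj(1) + 1*(-3)*conj(-1) + 1*(-1)*conj(-1)]
      = (1/4)[(5) + (-1) + (3) + (1)] = 8/4 = 2
  <chi_rho, chi_3> = (1/4)[1*(5)*conj(1) + 1*(-1)*conj(-1) + 1*(-3)*conj(1) + 1*(-1)*conj(-1)]
      = (1/4)[(5) + (1) + (-3) + (1)] = 4/4 = 1
  <chi_rho, chi_4> = (1/4)[1*(5)*conj(1) + 1*(-1)*conj(-1) + 1*(-3)*conj(-1) + 1*(-1)*conj(1)]
      = (1/4)[(5) + (1) + (3) + (-1)] = 8/4 = 2
Dimension check: dim(rho) = sum (mult * dim) = 0*1 + 2*1 + 1*1 + 2*1 = 5 = chi_rho(e) = 5.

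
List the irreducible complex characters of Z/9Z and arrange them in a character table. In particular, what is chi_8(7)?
Character table of Z/9Z (irreps indexed chi_0,...,chi_8 with chi_k(m) = zeta_9^(k*m), zeta_9 = exp(2*pi*i/9)):
  irrep \ class  {0} (size 1)  {1} (size 1)    {2} (size 1)    {3} (size 1)    {4} (size 1)    {5} (size 1)    {6} (size 1)    {7} (size 1)    {8} (size 1)  
  chi_0          1             1               1               1               1               1               1               1               1             
  chi_1          1             exp(2*I*pi/9)   exp(4*I*pi/9)   exp(2*I*pi/3)   exp(8*I*pi/9)   exp(-8*I*pi/9)  exp(-2*I*pi/3)  exp(-4*I*pi/9)  exp(-2*I*pi/9)
  chi_2          1             exp(4*I*pi/9)   exp(8*I*pi/9)   exp(-2*I*pi/3)  exp(-2*I*pi/9)  exp(2*I*pi/9)   exp(2*I*pi/3)   exp(-8*I*pi/9)  exp(-4*I*pi/9)
  chi_3          1             exp(2*I*pi/3)   exp(-2*I*pi/3)  1               exp(2*I*pi/3)   exp(-2*I*pi/3)  1               exp(2*I*pi/3)   exp(-2*I*pi/3)
  chi_4          1             exp(8*I*pi/9)   exp(-2*I*pi/9)  exp(2*I*pi/3)   exp(-4*I*pi/9)  exp(4*I*pi/9)   exp(-2*I*pi/3)  exp(2*I*pi/9)   exp(-8*I*pi/9)
  chi_5          1             exp(-8*I*pi/9)  exp(2*I*pi/9)   exp(-2*I*pi/3)  exp(4*I*pi/9)   exp(-4*I*pi/9)  exp(2*I*pi/3)   exp(-2*I*pi/9)  exp(8*I*pi/9) 
  chi_6          1             exp(-2*I*pi/3)  exp(2*I*pi/3)   1               exp(-2*I*pi/3)  exp(2*I*pi/3)   1               exp(-2*I*pi/3)  exp(2*I*pi/3) 
  chi_7          1             exp(-4*I*pi/9)  exp(-8*I*pi/9)  exp(2*I*pi/3)   exp(2*I*pi/9)   exp(-2*I*pi/9)  exp(-2*I*pi/3)  exp(8*I*pi/9)   exp(4*I*pi/9) 
  chi_8          1             exp(-2*I*pi/9)  exp(-4*I*pi/9)  exp(-2*I*pi/3)  exp(-8*I*pi/9)  exp(8*I*pi/9)   exp(2*I*pi/3)   exp(4*I*pi/9)   exp(2*I*pi/9) 

Spot check: chi_8(7) = zeta_9^(8*7) = zeta_9^56 = exp(4*I*pi/9).

Derivation: Z/9Z is abelian, so all 9 irreducible complex representations are 1-dimensional. They are given by chi_k(m) = zeta_9^(k*m) for k = 0,...,8. Row orthogonality: sum_m chi_k(m) conj(chi_l(m)) = 9 * [k = l].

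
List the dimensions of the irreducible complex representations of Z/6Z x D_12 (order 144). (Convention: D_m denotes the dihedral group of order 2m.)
Dimensions: 1, 1, 1, 1, 1, 1, 1, 1, 1, 1, 1, 1, 1, 1, 1, 1, 1, 1, 1, 1, 1, 1, 1, 1, 2, 2, 2, 2, 2, 2, 2, 2, 2, 2, 2, 2, 2, 2, 2, 2, 2, 2, 2, 2, 2, 2, 2, 2, 2, 2, 2, 2, 2, 2

Reasoning: There are 54 irreducibles (= number of conjugacy classes). Their dimensions d_i satisfy sum d_i^2 = |G| = 144: 1 + 1 + 1 + 1 + 1 + 1 + 1 + 1 + 1 + 1 + 1 + 1 + 1 + 1 + 1 + 1 + 1 + 1 + 1 + 1 + 1 + 1 + 1 + 1 + 4 + 4 + 4 + 4 + 4 + 4 + 4 + 4 + 4 + 4 + 4 + 4 + 4 + 4 + 4 + 4 + 4 + 4 + 4 + 4 + 4 + 4 + 4 + 4 + 4 + 4 + 4 + 4 + 4 + 4 = 144. (For the product with Z/6Z: each of the 6 1-dim characters of Z/6Z tensors with each irrep of D_12, giving 6 copies of each D_12-dimension.)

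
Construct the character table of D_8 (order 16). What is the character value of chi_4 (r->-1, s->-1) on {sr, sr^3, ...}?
Conjugacy classes: {e} of size 1, {r^4} of size 1, {r^1, r^7} of size 2, {r^2, r^6} of size 2, {r^3, r^5} of size 2, {s, sr^2, ...} of size 4, {sr, sr^3, ...} of size 4.
Character table:
  irrep \ class              {e} (size 1)  {r^4} (size 1)  {r^1, r^7} (size 2)  {r^2, r^6} (size 2)  {r^3, r^5} (size 2)  {s, sr^2, ...} (size 4)  {sr, sr^3, ...} (size 4)
  chi_1 (triv)               1             1               1                    1                    1                    1                        1                       
  chi_2 (sign: r->1, s->-1)  1             1               1                    1                    1                    -1                       -1                      
  chi_3 (r->-1, s->1)        1             1               -1                   1                    -1                   1                        -1                      
  chi_4 (r->-1, s->-1)       1             1               -1                   1                    -1                   -1                       1                       
  chi_5 (2d, j=1)            2             -2              sqrt(2)              0                    -sqrt(2)             0                        0                       
  chi_6 (2d, j=2)            2             2               0                    -2                   0                    0                        0                       
  chi_7 (2d, j=3)            2             -2              -sqrt(2)             0                    sqrt(2)              0                        0                       

Spot check: chi_4 (r->-1, s->-1) on {sr, sr^3, ...} = 1.

Details: D_8 has order 2*8 = 16 with 7 conjugacy classes, hence 7 irreducibles. Sum of squared dims 1 + 1 + 1 + 1 + 4 + 4 + 4 = 16 = |G|. Linear characters come from the abelianisation; the 2-dimensional irreps have character r^k -> 2*cos(2*pi*j*k/8), reflections -> 0.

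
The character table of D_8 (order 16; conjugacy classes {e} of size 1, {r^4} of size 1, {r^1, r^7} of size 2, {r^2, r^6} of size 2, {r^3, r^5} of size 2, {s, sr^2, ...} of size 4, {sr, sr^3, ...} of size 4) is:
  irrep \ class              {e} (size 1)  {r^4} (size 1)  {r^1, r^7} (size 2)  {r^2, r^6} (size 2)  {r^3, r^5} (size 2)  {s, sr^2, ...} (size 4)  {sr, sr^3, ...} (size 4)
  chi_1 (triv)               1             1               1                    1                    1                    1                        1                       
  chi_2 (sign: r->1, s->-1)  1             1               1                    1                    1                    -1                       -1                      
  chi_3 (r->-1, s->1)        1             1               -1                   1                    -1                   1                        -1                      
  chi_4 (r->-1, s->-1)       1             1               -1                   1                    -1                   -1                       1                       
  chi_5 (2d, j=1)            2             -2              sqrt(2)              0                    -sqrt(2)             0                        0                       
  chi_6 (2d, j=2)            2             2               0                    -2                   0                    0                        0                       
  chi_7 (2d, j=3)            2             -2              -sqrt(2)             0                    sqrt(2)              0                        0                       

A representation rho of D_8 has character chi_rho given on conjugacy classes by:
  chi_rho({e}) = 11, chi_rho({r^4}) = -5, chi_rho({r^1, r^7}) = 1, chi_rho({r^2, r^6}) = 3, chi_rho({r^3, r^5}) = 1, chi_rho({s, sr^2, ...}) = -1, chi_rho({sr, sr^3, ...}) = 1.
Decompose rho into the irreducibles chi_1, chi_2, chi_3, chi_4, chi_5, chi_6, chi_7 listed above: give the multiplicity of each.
Multiplicities: chi_1: 1, chi_2: 1, chi_3: 0, chi_4: 1, chi_5: 2, chi_6: 0, chi_7: 2.

Use <chi_rho, chi> = (1/|G|) sum_C |C| * chi_rho(C) * conj(chi(C)) with |G| = 16 for each irreducible chi in the table:
  <chi_rho, chi_1> = (1/16)[1*(11)*conj(1) + 1*(-5)*conj(1) + 2*(1)*conj(1) + 2*(3)*conj(1) + 2*(1)*conj(1) + 4*(-1)*conj(1) + 4*(1)*conj(1)]
      = (1/16)[(11) + (-5) + (2) + (6) + (2) + (-4) + (4)] = 16/16 = 1
  <chi_rho, chi_2> = (1/16)[1*(11)*conj(1) + 1*(-5)*conj(1) + 2*(1)*conj(1) + 2*(3)*conj(1) + 2*(1)*conj(1) + 4*(-1)*conj(-1) + 4*(1)*conj(-1)]
      = (1/16)[(11) + (-5) + (2) + (6) + (2) + (4) + (-4)] = 16/16 = 1
  <chi_rho, chi_3> = (1/16)[1*(11)*conj(1) + 1*(-5)*conj(1) + 2*(1)*conj(-1) + 2*(3)*conj(1) + 2*(1)*conj(-1) + 4*(-1)*conj(1) + 4*(1)*conj(-1)]
      = (1/16)[(11) + (-5) + (-2) + (6) + (-2) + (-4) + (-4)] = 0/16 = 0
  <chi_rho, chi_4> = (1/16)[1*(11)*conj(1) + 1*(-5)*conj(1) + 2*(1)*conj(-1) + 2*(3)*conj(1) + 2*(1)*conj(-1) + 4*(-1)*conj(-1) + 4*(1)*conj(1)]
      = (1/16)[(11) + (-5) + (-2) + (6) + (-2) + (4) + (4)] = 16/16 = 1
  <chi_rho, chi_5> = (1/16)[1*(11)*conj(2) + 1*(-5)*conj(-2) + 2*(1)*conj(sqrt(2)) + 2*(3)*conj(0) + 2*(1)*conj(-sqrt(2)) + 4*(-1)*conj(0) + 4*(1)*conj(0)]
      = (1/16)[(22) + (10) + (2*sqrt(2)) + (0) + (-2*sqrt(2)) + (0) + (0)] = 32/16 = 2
  <chi_rho, chi_6> = (1/16)[1*(11)*conj(2) + 1*(-5)*conj(2) + 2*(1)*conj(0) + 2*(3)*conj(-2) + 2*(1)*conj(0) + 4*(-1)*conj(0) + 4*(1)*conj(0)]
      = (1/16)[(22) + (-10) + (0) + (-12) + (0) + (0) + (0)] = 0/16 = 0
  <chi_rho, chi_7> = (1/16)[1*(11)*conj(2) + 1*(-5)*conj(-2) + 2*(1)*conj(-sqrt(2)) + 2*(3)*conj(0) + 2*(1)*conj(sqrt(2)) + 4*(-1)*conj(0) + 4*(1)*conj(0)]
      = (1/16)[(22) + (10) + (-2*sqrt(2)) + (0) + (2*sqrt(2)) + (0) + (0)] = 32/16 = 2
Dimension check: dim(rho) = sum (mult * dim) = 1*1 + 1*1 + 0*1 + 1*1 + 2*2 + 0*2 + 2*2 = 11 = chi_rho(e) = 11.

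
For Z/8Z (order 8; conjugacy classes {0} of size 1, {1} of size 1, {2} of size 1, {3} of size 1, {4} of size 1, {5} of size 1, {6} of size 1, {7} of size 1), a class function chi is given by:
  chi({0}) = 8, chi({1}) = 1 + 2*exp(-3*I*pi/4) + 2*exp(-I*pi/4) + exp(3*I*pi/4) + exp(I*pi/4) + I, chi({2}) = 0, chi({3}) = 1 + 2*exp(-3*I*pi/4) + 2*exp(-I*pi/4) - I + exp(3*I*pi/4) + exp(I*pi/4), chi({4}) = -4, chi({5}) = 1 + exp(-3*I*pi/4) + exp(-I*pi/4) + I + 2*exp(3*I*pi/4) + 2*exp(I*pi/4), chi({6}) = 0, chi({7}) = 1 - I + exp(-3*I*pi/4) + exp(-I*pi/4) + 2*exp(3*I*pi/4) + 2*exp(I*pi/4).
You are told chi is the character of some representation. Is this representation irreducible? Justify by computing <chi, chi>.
Not irreducible (reducible): <chi, chi> = 12 > 1.

Solution. <chi, chi> = (1/|G|) sum_C |C| * |chi(C)|^2 = (1/8)[1*|8|^2 + 1*|1 + 2*exp(-3*I*pi/4) + 2*exp(-I*pi/4) + exp(3*I*pi/4) + exp(I*pi/4) + I|^2 + 1*|0|^2 + 1*|1 + 2*exp(-3*I*pi/4) + 2*exp(-I*pi/4) - I + exp(3*I*pi/4) + exp(I*pi/4)|^2 + 1*|-4|^2 + 1*|1 + exp(-3*I*pi/4) + exp(-I*pi/4) + I + 2*exp(3*I*pi/4) + 2*exp(I*pi/4)|^2 + 1*|0|^2 + 1*|1 - I + exp(-3*I*pi/4) + exp(-I*pi/4) + 2*exp(3*I*pi/4) + 2*exp(I*pi/4)|^2]
  = (1/8)[(64) + (4 + 4*exp(-3*I*pi/4) + 2*exp(-I*pi/4) + 2*exp(I*pi/4) + 4*exp(3*I*pi/4)) + (0) + (4 + 4*exp(-I*pi/4) + 2*exp(-3*I*pi/4) + 2*exp(3*I*pi/4) + 4*exp(I*pi/4)) + (16) + (4 + 4*exp(-I*pi/4) + 2*exp(-3*I*pi/4) + 2*exp(3*I*pi/4) + 4*exp(I*pi/4)) + (0) + (4 + 4*exp(-3*I*pi/4) + 2*exp(-I*pi/4) + 2*exp(I*pi/4) + 4*exp(3*I*pi/4))] = 96/8 = 12.
(Exp terms are combined using exp(i*s)*conj(exp(i*t)) = exp(i*(s-t)), and sums of them are collapsed using the identity that for every m > 1 the m distinct m-th roots of unity sum to 0, e.g. 1 + exp(2*I*pi/3) + exp(-2*I*pi/3) = 0.)
A character is irreducible iff <chi, chi> = 1, so this representation is reducible.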